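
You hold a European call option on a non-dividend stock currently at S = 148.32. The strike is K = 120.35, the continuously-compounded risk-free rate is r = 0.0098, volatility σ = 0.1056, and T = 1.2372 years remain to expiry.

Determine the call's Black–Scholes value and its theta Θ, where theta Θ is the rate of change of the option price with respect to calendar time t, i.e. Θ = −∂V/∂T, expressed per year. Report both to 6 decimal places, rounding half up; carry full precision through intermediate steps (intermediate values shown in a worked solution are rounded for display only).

σ√T = 0.1056·√1.2372 = 0.117458
d₁ = (ln(S/K) + (r+σ²/2)T) / (σ√T) = (ln(148.32/120.35) + (0.0098+0.1056²/2)·1.2372) / 0.117458 = (0.208968 + 0.019023) / 0.117458 = 1.941035
d₂ = d₁ − σ√T = 1.941035 − 0.117458 = 1.823576
e^{−rT} = e^{−0.0098·1.2372} = 0.987949
N(d₁) = 0.973873,  N(d₂) = 0.965892
Call price V = S·N(d₁) − K·e^{−rT}·N(d₂) = 144.444839 − 114.844183 = 29.600655
φ(d₁) = (1/√(2π))·e^{−d₁²/2} = 0.060643
Θ = −S·φ(d₁)·σ/(2√T) − r·K·e^{−rT}·N(d₂) = −0.426969 − 1.125473 = -1.552442

price = 29.600655
Θ = -1.552442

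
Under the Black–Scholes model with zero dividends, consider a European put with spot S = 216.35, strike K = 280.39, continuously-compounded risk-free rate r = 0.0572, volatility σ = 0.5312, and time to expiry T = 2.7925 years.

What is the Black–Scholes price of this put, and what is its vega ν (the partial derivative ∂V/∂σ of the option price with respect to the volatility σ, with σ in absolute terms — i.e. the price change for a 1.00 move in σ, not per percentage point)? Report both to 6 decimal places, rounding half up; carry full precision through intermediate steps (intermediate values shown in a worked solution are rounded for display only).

σ√T = 0.5312·√2.7925 = 0.887676
d₁ = (ln(S/K) + (r+σ²/2)T) / (σ√T) = (ln(216.35/280.39) + (0.0572+0.5312²/2)·2.7925) / 0.887676 = (-0.259284 + 0.553716) / 0.887676 = 0.331688
d₂ = d₁ − σ√T = 0.331688 − 0.887676 = -0.555988
e^{−rT} = e^{−0.0572·2.7925} = 0.852373
N(−d₁) = 0.370062,  N(−d₂) = 0.710891
Put price V = K·e^{−rT}·N(−d₂) − S·N(−d₁) = 169.900630 − 80.063003 = 89.837626
φ(d₁) = (1/√(2π))·e^{−d₁²/2} = 0.377590
ν = S·φ(d₁)·√T = 136.512895

price = 89.837626
ν = 136.512895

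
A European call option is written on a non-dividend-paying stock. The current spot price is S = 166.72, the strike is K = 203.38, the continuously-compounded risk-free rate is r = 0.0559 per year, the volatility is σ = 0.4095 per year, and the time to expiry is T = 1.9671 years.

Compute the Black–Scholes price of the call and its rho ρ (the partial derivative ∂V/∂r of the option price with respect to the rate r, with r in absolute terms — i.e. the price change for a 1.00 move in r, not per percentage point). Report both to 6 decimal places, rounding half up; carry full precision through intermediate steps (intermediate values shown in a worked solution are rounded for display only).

price = 32.147376
ρ = 118.032757

σ√T = 0.4095·√1.9671 = 0.574337
d₁ = (ln(S/K) + (r+σ²/2)T) / (σ√T) = (ln(166.72/203.38) + (0.0559+0.4095²/2)·1.9671) / 0.574337 = (-0.198760 + 0.274893) / 0.574337 = 0.132557
d₂ = d₁ − σ√T = 0.132557 − 0.574337 = -0.441781
e^{−rT} = e^{−0.0559·1.9671} = 0.895869
N(d₁) = 0.552728,  N(d₂) = 0.329324
Call price V = S·N(d₁) − K·e^{−rT}·N(d₂) = 92.150810 − 60.003435 = 32.147376
ρ = K·T·e^{−rT}·N(d₂) = 118.032757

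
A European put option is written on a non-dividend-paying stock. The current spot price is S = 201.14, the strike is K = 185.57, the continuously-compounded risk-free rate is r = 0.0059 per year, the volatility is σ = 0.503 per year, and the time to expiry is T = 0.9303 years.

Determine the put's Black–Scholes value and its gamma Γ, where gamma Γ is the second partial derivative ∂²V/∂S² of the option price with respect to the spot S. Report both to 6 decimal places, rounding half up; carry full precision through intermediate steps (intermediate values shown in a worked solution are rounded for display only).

price = 29.237776
Γ = 0.003743

σ√T = 0.503·√0.9303 = 0.485154
d₁ = (ln(S/K) + (r+σ²/2)T) / (σ√T) = (ln(201.14/185.57) + (0.0059+0.503²/2)·0.9303) / 0.485154 = (0.080569 + 0.123176) / 0.485154 = 0.419959
d₂ = d₁ − σ√T = 0.419959 − 0.485154 = -0.065194
e^{−rT} = e^{−0.0059·0.9303} = 0.994526
N(−d₁) = 0.337258,  N(−d₂) = 0.525990
Put price V = K·e^{−rT}·N(−d₂) − S·N(−d₁) = 97.073762 − 67.835986 = 29.237776
φ(d₁) = (1/√(2π))·e^{−d₁²/2} = 0.365269
Γ = φ(d₁) / (S·σ·√T) = 0.003743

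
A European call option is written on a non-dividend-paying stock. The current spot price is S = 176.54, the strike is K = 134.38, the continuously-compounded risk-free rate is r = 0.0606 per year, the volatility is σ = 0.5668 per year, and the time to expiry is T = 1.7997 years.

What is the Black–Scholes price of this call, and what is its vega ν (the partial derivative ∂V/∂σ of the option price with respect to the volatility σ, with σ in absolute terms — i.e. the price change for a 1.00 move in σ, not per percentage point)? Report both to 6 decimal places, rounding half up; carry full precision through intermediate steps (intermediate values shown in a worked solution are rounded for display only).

price = 77.114019
ν = 64.009135

σ√T = 0.5668·√1.7997 = 0.760379
d₁ = (ln(S/K) + (r+σ²/2)T) / (σ√T) = (ln(176.54/134.38) + (0.0606+0.5668²/2)·1.7997) / 0.760379 = (0.272876 + 0.398150) / 0.760379 = 0.882489
d₂ = d₁ − σ√T = 0.882489 − 0.760379 = 0.122110
e^{−rT} = e^{−0.0606·1.7997} = 0.896675
N(d₁) = 0.811244,  N(d₂) = 0.548594
Call price V = S·N(d₁) − K·e^{−rT}·N(d₂) = 143.216962 − 66.102943 = 77.114019
φ(d₁) = (1/√(2π))·e^{−d₁²/2} = 0.270271
ν = S·φ(d₁)·√T = 64.009135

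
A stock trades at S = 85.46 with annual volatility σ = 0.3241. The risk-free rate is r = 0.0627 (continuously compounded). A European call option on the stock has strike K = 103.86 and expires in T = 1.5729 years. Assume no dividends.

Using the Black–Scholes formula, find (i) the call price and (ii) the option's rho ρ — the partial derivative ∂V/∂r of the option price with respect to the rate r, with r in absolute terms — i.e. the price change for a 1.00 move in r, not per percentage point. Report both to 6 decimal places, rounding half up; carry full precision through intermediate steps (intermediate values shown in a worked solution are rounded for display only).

price = 10.535033
ρ = 48.823760

σ√T = 0.3241·√1.5729 = 0.406471
d₁ = (ln(S/K) + (r+σ²/2)T) / (σ√T) = (ln(85.46/103.86) + (0.0627+0.3241²/2)·1.5729) / 0.406471 = (-0.194995 + 0.181230) / 0.406471 = -0.033865
d₂ = d₁ − σ√T = -0.033865 − 0.406471 = -0.440336
e^{−rT} = e^{−0.0627·1.5729} = 0.906086
N(d₁) = 0.486492,  N(d₂) = 0.329847
Call price V = S·N(d₁) − K·e^{−rT}·N(d₂) = 41.575633 − 31.040600 = 10.535033
ρ = K·T·e^{−rT}·N(d₂) = 48.823760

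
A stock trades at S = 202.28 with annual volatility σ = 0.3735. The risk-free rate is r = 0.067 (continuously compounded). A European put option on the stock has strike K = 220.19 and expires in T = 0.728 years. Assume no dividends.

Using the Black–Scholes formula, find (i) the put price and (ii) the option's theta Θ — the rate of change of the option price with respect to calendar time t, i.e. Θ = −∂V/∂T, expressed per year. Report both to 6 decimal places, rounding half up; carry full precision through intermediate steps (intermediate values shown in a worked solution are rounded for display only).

price = 29.957934
Θ = -9.109947

σ√T = 0.3735·√0.728 = 0.318681
d₁ = (ln(S/K) + (r+σ²/2)T) / (σ√T) = (ln(202.28/220.19) + (0.067+0.3735²/2)·0.728) / 0.318681 = (-0.084838 + 0.099555) / 0.318681 = 0.046181
d₂ = d₁ − σ√T = 0.046181 − 0.318681 = -0.272500
e^{−rT} = e^{−0.067·0.728} = 0.952394
N(−d₁) = 0.481583,  N(−d₂) = 0.607381
Put price V = K·e^{−rT}·N(−d₂) − S·N(−d₁) = 127.372574 − 97.414640 = 29.957934
φ(d₁) = (1/√(2π))·e^{−d₁²/2} = 0.398517
Θ = −S·φ(d₁)·σ/(2√T) + r·K·e^{−rT}·N(−d₂) = −17.643910 + 8.533962 = -9.109947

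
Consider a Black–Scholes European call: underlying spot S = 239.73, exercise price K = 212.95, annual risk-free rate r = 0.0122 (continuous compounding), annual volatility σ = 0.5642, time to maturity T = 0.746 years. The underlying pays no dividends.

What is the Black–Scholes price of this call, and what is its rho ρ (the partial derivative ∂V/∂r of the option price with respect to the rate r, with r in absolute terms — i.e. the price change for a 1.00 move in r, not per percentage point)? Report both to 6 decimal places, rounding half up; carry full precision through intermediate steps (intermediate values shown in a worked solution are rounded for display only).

σ√T = 0.5642·√0.746 = 0.487307
d₁ = (ln(S/K) + (r+σ²/2)T) / (σ√T) = (ln(239.73/212.95) + (0.0122+0.5642²/2)·0.746) / 0.487307 = (0.118456 + 0.127835) / 0.487307 = 0.505413
d₂ = d₁ − σ√T = 0.505413 − 0.487307 = 0.018106
e^{−rT} = e^{−0.0122·0.746} = 0.990940
N(d₁) = 0.693366,  N(d₂) = 0.507223
Call price V = S·N(d₁) − K·e^{−rT}·N(d₂) = 166.220512 − 107.034508 = 59.186004
ρ = K·T·e^{−rT}·N(d₂) = 79.847743

price = 59.186004
ρ = 79.847743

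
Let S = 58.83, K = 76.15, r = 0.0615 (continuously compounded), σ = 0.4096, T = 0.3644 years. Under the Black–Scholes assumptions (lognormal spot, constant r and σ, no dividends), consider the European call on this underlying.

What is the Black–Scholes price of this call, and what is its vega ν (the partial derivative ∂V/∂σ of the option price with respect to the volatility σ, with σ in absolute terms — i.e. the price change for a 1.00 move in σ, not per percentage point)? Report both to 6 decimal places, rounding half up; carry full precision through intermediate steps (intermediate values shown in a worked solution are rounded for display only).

σ√T = 0.4096·√0.3644 = 0.247257
d₁ = (ln(S/K) + (r+σ²/2)T) / (σ√T) = (ln(58.83/76.15) + (0.0615+0.4096²/2)·0.3644) / 0.247257 = (-0.258053 + 0.052979) / 0.247257 = -0.829397
d₂ = d₁ − σ√T = -0.829397 − 0.247257 = -1.076654
e^{−rT} = e^{−0.0615·0.3644} = 0.977839
N(d₁) = 0.203440,  N(d₂) = 0.140817
Call price V = S·N(d₁) − K·e^{−rT}·N(d₂) = 11.968370 − 10.485601 = 1.482768
φ(d₁) = (1/√(2π))·e^{−d₁²/2} = 0.282836
ν = S·φ(d₁)·√T = 10.044369

price = 1.482768
ν = 10.044369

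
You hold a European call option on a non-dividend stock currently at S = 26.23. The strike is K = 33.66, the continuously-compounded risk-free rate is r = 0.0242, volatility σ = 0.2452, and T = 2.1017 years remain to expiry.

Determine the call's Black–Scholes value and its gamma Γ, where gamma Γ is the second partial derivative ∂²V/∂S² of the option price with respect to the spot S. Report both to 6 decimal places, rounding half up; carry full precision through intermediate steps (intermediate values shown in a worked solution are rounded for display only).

σ√T = 0.2452·√2.1017 = 0.355472
d₁ = (ln(S/K) + (r+σ²/2)T) / (σ√T) = (ln(26.23/33.66) + (0.0242+0.2452²/2)·2.1017) / 0.355472 = (-0.249406 + 0.114041) / 0.355472 = -0.380803
d₂ = d₁ − σ√T = -0.380803 − 0.355472 = -0.736275
e^{−rT} = e^{−0.0242·2.1017} = 0.950411
N(d₁) = 0.351675,  N(d₂) = 0.230782
Call price V = S·N(d₁) − K·e^{−rT}·N(d₂) = 9.224427 − 7.382892 = 1.841536
φ(d₁) = (1/√(2π))·e^{−d₁²/2} = 0.371041
Γ = φ(d₁) / (S·σ·√T) = 0.039794

price = 1.841536
Γ = 0.039794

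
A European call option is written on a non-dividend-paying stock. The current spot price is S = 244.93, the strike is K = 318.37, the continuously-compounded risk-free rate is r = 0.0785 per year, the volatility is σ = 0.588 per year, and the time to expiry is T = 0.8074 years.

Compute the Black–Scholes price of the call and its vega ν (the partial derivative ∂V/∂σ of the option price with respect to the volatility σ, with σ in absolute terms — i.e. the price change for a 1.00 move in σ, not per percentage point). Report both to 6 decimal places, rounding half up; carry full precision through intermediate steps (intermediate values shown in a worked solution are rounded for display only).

price = 33.560802
ν = 87.249410

σ√T = 0.588·√0.8074 = 0.528350
d₁ = (ln(S/K) + (r+σ²/2)T) / (σ√T) = (ln(244.93/318.37) + (0.0785+0.588²/2)·0.8074) / 0.528350 = (-0.262242 + 0.202958) / 0.528350 = -0.112206
d₂ = d₁ − σ√T = -0.112206 − 0.528350 = -0.640556
e^{−rT} = e^{−0.0785·0.8074} = 0.938586
N(d₁) = 0.455330,  N(d₂) = 0.260906
Call price V = S·N(d₁) − K·e^{−rT}·N(d₂) = 111.523989 − 77.963187 = 33.560802
φ(d₁) = (1/√(2π))·e^{−d₁²/2} = 0.396439
ν = S·φ(d₁)·√T = 87.249410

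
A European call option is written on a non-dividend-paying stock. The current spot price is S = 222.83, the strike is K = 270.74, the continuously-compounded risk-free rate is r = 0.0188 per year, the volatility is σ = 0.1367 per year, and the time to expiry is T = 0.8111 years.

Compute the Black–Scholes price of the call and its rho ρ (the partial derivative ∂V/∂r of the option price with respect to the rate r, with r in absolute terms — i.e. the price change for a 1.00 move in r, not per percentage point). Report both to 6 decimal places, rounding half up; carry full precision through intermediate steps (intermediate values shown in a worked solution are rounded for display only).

price = 0.965843
ρ = 13.908486

σ√T = 0.1367·√0.8111 = 0.123114
d₁ = (ln(S/K) + (r+σ²/2)T) / (σ√T) = (ln(222.83/270.74) + (0.0188+0.1367²/2)·0.8111) / 0.123114 = (-0.194750 + 0.022827) / 0.123114 = -1.396456
d₂ = d₁ − σ√T = -1.396456 − 0.123114 = -1.519570
e^{−rT} = e^{−0.0188·0.8111} = 0.984867
N(d₁) = 0.081289,  N(d₂) = 0.064310
Call price V = S·N(d₁) − K·e^{−rT}·N(d₂) = 18.113527 − 17.147684 = 0.965843
ρ = K·T·e^{−rT}·N(d₂) = 13.908486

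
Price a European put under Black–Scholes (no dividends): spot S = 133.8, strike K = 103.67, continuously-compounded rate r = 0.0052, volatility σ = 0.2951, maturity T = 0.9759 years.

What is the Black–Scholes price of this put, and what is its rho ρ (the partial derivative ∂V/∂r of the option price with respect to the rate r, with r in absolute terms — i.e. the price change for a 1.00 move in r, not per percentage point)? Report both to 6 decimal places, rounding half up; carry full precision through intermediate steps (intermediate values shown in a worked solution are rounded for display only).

price = 3.463919
ρ = -22.908620

σ√T = 0.2951·√0.9759 = 0.291522
d₁ = (ln(S/K) + (r+σ²/2)T) / (σ√T) = (ln(133.8/103.67) + (0.0052+0.2951²/2)·0.9759) / 0.291522 = (0.255133 + 0.047567) / 0.291522 = 1.038345
d₂ = d₁ − σ√T = 1.038345 − 0.291522 = 0.746822
e^{−rT} = e^{−0.0052·0.9759} = 0.994938
N(−d₁) = 0.149555,  N(−d₂) = 0.227585
Put price V = K·e^{−rT}·N(−d₂) − S·N(−d₁) = 23.474351 − 20.010433 = 3.463919
ρ = −K·T·e^{−rT}·N(−d₂) = -22.908620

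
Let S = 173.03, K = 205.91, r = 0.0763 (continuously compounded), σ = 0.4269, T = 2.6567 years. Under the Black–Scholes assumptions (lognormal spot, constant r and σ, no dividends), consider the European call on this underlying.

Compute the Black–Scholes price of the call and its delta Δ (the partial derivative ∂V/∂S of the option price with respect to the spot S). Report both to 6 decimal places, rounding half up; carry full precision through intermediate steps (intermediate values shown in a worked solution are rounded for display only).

σ√T = 0.4269·√2.6567 = 0.695821
d₁ = (ln(S/K) + (r+σ²/2)T) / (σ√T) = (ln(173.03/205.91) + (0.0763+0.4269²/2)·2.6567) / 0.695821 = (-0.173974 + 0.444790) / 0.695821 = 0.389203
d₂ = d₁ − σ√T = 0.389203 − 0.695821 = -0.306618
e^{−rT} = e^{−0.0763·2.6567} = 0.816518
N(d₁) = 0.651437,  N(d₂) = 0.379567
Call price V = S·N(d₁) − K·e^{−rT}·N(d₂) = 112.718125 − 63.816315 = 48.901809
Δ = N(d₁) = 0.651437

price = 48.901809
Δ = 0.651437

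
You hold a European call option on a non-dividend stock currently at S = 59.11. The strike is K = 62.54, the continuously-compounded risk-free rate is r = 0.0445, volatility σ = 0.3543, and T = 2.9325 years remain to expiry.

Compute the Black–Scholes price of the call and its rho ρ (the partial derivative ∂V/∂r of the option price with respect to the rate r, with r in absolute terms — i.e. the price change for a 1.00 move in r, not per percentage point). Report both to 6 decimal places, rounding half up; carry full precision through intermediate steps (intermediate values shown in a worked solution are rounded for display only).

σ√T = 0.3543·√2.9325 = 0.606723
d₁ = (ln(S/K) + (r+σ²/2)T) / (σ√T) = (ln(59.11/62.54) + (0.0445+0.3543²/2)·2.9325) / 0.606723 = (-0.056406 + 0.314552) / 0.606723 = 0.425476
d₂ = d₁ − σ√T = 0.425476 − 0.606723 = -0.181246
e^{−rT} = e^{−0.0445·2.9325} = 0.877660
N(d₁) = 0.664755,  N(d₂) = 0.428087
Call price V = S·N(d₁) − K·e^{−rT}·N(d₂) = 39.293686 − 23.497210 = 15.796476
ρ = K·T·e^{−rT}·N(d₂) = 68.905569

price = 15.796476
ρ = 68.905569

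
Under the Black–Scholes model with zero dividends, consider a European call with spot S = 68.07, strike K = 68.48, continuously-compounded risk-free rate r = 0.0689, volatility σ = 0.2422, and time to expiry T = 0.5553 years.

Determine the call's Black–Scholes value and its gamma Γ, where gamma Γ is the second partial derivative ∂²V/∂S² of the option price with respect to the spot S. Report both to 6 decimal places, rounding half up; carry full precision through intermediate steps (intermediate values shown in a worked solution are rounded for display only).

σ√T = 0.2422·√0.5553 = 0.180484
d₁ = (ln(S/K) + (r+σ²/2)T) / (σ√T) = (ln(68.07/68.48) + (0.0689+0.2422²/2)·0.5553) / 0.180484 = (-0.006005 + 0.054547) / 0.180484 = 0.268956
d₂ = d₁ − σ√T = 0.268956 − 0.180484 = 0.088472
e^{−rT} = e^{−0.0689·0.5553} = 0.962463
N(d₁) = 0.606018,  N(d₂) = 0.535249
Call price V = S·N(d₁) − K·e^{−rT}·N(d₂) = 41.251666 − 35.277986 = 5.973680
φ(d₁) = (1/√(2π))·e^{−d₁²/2} = 0.384771
Γ = φ(d₁) / (S·σ·√T) = 0.031319

price = 5.973680
Γ = 0.031319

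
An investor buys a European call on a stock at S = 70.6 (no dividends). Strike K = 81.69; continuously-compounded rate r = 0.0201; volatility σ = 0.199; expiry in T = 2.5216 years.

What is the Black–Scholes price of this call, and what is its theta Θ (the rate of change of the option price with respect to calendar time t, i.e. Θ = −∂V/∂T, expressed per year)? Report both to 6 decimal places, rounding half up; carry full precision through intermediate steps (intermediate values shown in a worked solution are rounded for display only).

price = 6.195185
Θ = -2.250935

σ√T = 0.199·√2.5216 = 0.316003
d₁ = (ln(S/K) + (r+σ²/2)T) / (σ√T) = (ln(70.6/81.69) + (0.0201+0.199²/2)·2.5216) / 0.316003 = (-0.145901 + 0.100613) / 0.316003 = -0.143316
d₂ = d₁ − σ√T = -0.143316 − 0.316003 = -0.459319
e^{−rT} = e^{−0.0201·2.5216} = 0.950579
N(d₁) = 0.443020,  N(d₂) = 0.323002
Call price V = S·N(d₁) − K·e^{−rT}·N(d₂) = 31.277228 − 25.082043 = 6.195185
φ(d₁) = (1/√(2π))·e^{−d₁²/2} = 0.394866
Θ = −S·φ(d₁)·σ/(2√T) − r·K·e^{−rT}·N(d₂) = −1.746786 − 0.504149 = -2.250935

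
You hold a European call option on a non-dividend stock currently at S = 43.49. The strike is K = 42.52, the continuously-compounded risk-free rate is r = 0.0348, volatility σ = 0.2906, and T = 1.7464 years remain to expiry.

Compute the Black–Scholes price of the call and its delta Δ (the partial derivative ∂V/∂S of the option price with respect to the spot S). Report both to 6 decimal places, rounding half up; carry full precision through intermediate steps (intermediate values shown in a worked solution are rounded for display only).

σ√T = 0.2906·√1.7464 = 0.384032
d₁ = (ln(S/K) + (r+σ²/2)T) / (σ√T) = (ln(43.49/42.52) + (0.0348+0.2906²/2)·1.7464) / 0.384032 = (0.022556 + 0.134515) / 0.384032 = 0.409006
d₂ = d₁ − σ√T = 0.409006 − 0.384032 = 0.024974
e^{−rT} = e^{−0.0348·1.7464} = 0.941035
N(d₁) = 0.658732,  N(d₂) = 0.509962
Call price V = S·N(d₁) − K·e^{−rT}·N(d₂) = 28.648274 − 20.405025 = 8.243249
Δ = N(d₁) = 0.658732

price = 8.243249
Δ = 0.658732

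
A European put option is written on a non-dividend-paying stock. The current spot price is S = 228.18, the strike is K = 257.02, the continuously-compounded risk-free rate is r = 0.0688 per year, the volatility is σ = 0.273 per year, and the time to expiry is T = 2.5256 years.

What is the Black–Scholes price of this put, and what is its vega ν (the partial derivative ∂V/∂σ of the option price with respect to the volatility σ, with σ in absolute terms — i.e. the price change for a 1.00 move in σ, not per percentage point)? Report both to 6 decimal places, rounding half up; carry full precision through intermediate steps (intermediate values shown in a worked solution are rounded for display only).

price = 32.363546
ν = 136.397783

σ√T = 0.273·√2.5256 = 0.433855
d₁ = (ln(S/K) + (r+σ²/2)T) / (σ√T) = (ln(228.18/257.02) + (0.0688+0.273²/2)·2.5256) / 0.433855 = (-0.119019 + 0.267877) / 0.433855 = 0.343104
d₂ = d₁ − σ√T = 0.343104 − 0.433855 = -0.090752
e^{−rT} = e^{−0.0688·2.5256} = 0.840498
N(−d₁) = 0.365760,  N(−d₂) = 0.536155
Put price V = K·e^{−rT}·N(−d₂) − S·N(−d₁) = 115.822709 − 83.459163 = 32.363546
φ(d₁) = (1/√(2π))·e^{−d₁²/2} = 0.376138
ν = S·φ(d₁)·√T = 136.397783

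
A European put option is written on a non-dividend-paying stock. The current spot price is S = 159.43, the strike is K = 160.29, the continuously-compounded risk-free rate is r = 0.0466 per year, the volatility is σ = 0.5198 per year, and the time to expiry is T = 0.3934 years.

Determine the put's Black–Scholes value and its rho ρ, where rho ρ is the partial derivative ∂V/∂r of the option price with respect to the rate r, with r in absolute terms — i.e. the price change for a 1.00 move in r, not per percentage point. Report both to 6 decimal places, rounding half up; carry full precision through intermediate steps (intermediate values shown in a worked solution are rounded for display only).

σ√T = 0.5198·√0.3934 = 0.326027
d₁ = (ln(S/K) + (r+σ²/2)T) / (σ√T) = (ln(159.43/160.29) + (0.0466+0.5198²/2)·0.3934) / 0.326027 = (-0.005380 + 0.071479) / 0.326027 = 0.202742
d₂ = d₁ − σ√T = 0.202742 − 0.326027 = -0.123284
e^{−rT} = e^{−0.0466·0.3934} = 0.981835
N(−d₁) = 0.419668,  N(−d₂) = 0.549059
Put price V = K·e^{−rT}·N(−d₂) − S·N(−d₁) = 86.409965 − 66.907697 = 19.502268
ρ = −K·T·e^{−rT}·N(−d₂) = -33.993680

price = 19.502268
ρ = -33.993680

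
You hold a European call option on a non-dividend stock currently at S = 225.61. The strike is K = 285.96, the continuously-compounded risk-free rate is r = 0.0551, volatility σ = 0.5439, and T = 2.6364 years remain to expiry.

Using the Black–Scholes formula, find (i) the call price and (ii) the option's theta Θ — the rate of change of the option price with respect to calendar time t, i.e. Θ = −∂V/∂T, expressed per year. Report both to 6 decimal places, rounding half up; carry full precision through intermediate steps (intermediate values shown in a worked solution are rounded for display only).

price = 70.241155
Θ = -18.228016

σ√T = 0.5439·√2.6364 = 0.883130
d₁ = (ln(S/K) + (r+σ²/2)T) / (σ√T) = (ln(225.61/285.96) + (0.0551+0.5439²/2)·2.6364) / 0.883130 = (-0.237044 + 0.535225) / 0.883130 = 0.337641
d₂ = d₁ − σ√T = 0.337641 − 0.883130 = -0.545489
e^{−rT} = e^{−0.0551·2.6364} = 0.864793
N(d₁) = 0.632183,  N(d₂) = 0.292709
Call price V = S·N(d₁) − K·e^{−rT}·N(d₂) = 142.626838 − 72.385683 = 70.241155
φ(d₁) = (1/√(2π))·e^{−d₁²/2} = 0.376838
Θ = −S·φ(d₁)·σ/(2√T) − r·K·e^{−rT}·N(d₂) = −14.239565 − 3.988451 = -18.228016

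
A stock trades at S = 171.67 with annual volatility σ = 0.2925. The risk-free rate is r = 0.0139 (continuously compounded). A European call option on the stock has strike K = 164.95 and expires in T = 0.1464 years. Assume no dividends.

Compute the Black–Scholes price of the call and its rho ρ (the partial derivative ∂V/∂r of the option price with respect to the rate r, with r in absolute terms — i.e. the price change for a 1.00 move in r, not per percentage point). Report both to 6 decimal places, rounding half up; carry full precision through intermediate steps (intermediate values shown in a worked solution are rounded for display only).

σ√T = 0.2925·√0.1464 = 0.111917
d₁ = (ln(S/K) + (r+σ²/2)T) / (σ√T) = (ln(171.67/164.95) + (0.0139+0.2925²/2)·0.1464) / 0.111917 = (0.039932 + 0.008298) / 0.111917 = 0.430938
d₂ = d₁ − σ√T = 0.430938 − 0.111917 = 0.319021
e^{−rT} = e^{−0.0139·0.1464} = 0.997967
N(d₁) = 0.666743,  N(d₂) = 0.625145
Call price V = S·N(d₁) − K·e^{−rT}·N(d₂) = 114.459808 − 102.907977 = 11.551831
ρ = K·T·e^{−rT}·N(d₂) = 15.065728

price = 11.551831
ρ = 15.065728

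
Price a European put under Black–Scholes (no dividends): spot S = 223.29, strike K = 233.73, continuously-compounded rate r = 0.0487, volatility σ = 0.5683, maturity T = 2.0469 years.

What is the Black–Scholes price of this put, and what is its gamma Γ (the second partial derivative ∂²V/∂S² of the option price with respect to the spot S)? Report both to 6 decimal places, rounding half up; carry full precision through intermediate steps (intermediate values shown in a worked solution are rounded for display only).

price = 62.904427
Γ = 0.001965

σ√T = 0.5683·√2.0469 = 0.813066
d₁ = (ln(S/K) + (r+σ²/2)T) / (σ√T) = (ln(223.29/233.73) + (0.0487+0.5683²/2)·2.0469) / 0.813066 = (-0.045695 + 0.430222) / 0.813066 = 0.472935
d₂ = d₁ − σ√T = 0.472935 − 0.813066 = -0.340132
e^{−rT} = e^{−0.0487·2.0469} = 0.905123
N(−d₁) = 0.318130,  N(−d₂) = 0.633121
Put price V = K·e^{−rT}·N(−d₂) − S·N(−d₁) = 133.939654 − 71.035227 = 62.904427
φ(d₁) = (1/√(2π))·e^{−d₁²/2} = 0.356731
Γ = φ(d₁) / (S·σ·√T) = 0.001965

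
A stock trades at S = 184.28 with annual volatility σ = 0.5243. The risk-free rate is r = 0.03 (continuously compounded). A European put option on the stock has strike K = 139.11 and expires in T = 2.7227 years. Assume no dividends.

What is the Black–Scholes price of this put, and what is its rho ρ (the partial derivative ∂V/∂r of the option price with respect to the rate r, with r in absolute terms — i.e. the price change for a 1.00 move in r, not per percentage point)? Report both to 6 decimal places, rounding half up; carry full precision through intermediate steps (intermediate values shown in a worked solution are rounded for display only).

σ√T = 0.5243·√2.7227 = 0.865127
d₁ = (ln(S/K) + (r+σ²/2)T) / (σ√T) = (ln(184.28/139.11) + (0.03+0.5243²/2)·2.7227) / 0.865127 = (0.281191 + 0.455903) / 0.865127 = 0.852008
d₂ = d₁ − σ√T = 0.852008 − 0.865127 = -0.013119
e^{−rT} = e^{−0.03·2.7227} = 0.921566
N(−d₁) = 0.197105,  N(−d₂) = 0.505234
Put price V = K·e^{−rT}·N(−d₂) − S·N(−d₁) = 64.770467 − 36.322502 = 28.447966
ρ = −K·T·e^{−rT}·N(−d₂) = -176.350552

price = 28.447966
ρ = -176.350552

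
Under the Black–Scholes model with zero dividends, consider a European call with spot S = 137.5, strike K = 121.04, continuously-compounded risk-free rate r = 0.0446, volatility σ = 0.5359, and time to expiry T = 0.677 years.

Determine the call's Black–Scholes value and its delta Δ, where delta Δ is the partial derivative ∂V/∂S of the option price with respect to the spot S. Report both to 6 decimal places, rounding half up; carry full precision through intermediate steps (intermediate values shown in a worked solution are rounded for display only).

price = 33.654114
Δ = 0.718405

σ√T = 0.5359·√0.677 = 0.440939
d₁ = (ln(S/K) + (r+σ²/2)T) / (σ√T) = (ln(137.5/121.04) + (0.0446+0.5359²/2)·0.677) / 0.440939 = (0.127503 + 0.127408) / 0.440939 = 0.578109
d₂ = d₁ − σ√T = 0.578109 − 0.440939 = 0.137170
e^{−rT} = e^{−0.0446·0.677} = 0.970257
N(d₁) = 0.718405,  N(d₂) = 0.554552
Call price V = S·N(d₁) − K·e^{−rT}·N(d₂) = 98.780641 − 65.126526 = 33.654114
Δ = N(d₁) = 0.718405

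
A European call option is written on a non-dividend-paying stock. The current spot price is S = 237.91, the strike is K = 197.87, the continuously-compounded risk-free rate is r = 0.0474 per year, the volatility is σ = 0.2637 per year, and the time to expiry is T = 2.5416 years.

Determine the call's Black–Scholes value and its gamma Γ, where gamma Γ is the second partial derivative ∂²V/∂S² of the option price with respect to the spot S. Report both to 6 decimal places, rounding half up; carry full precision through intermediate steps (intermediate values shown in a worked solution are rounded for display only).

price = 74.111739
Γ = 0.002576

σ√T = 0.2637·√2.5416 = 0.420401
d₁ = (ln(S/K) + (r+σ²/2)T) / (σ√T) = (ln(237.91/197.87) + (0.0474+0.2637²/2)·2.5416) / 0.420401 = (0.184282 + 0.208840) / 0.420401 = 0.935113
d₂ = d₁ − σ√T = 0.935113 − 0.420401 = 0.514712
e^{−rT} = e^{−0.0474·2.5416} = 0.886502
N(d₁) = 0.825135,  N(d₂) = 0.696623
Call price V = S·N(d₁) − K·e^{−rT}·N(d₂) = 196.307875 − 122.196137 = 74.111739
φ(d₁) = (1/√(2π))·e^{−d₁²/2} = 0.257649
Γ = φ(d₁) / (S·σ·√T) = 0.002576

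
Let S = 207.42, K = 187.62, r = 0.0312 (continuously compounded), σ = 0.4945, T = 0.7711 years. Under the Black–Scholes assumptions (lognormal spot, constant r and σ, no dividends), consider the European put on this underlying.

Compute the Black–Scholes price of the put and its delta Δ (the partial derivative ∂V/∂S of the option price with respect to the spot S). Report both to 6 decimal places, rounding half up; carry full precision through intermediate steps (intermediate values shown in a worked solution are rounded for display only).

σ√T = 0.4945·√0.7711 = 0.434232
d₁ = (ln(S/K) + (r+σ²/2)T) / (σ√T) = (ln(207.42/187.62) + (0.0312+0.4945²/2)·0.7711) / 0.434232 = (0.100327 + 0.118337) / 0.434232 = 0.503565
d₂ = d₁ − σ√T = 0.503565 − 0.434232 = 0.069333
e^{−rT} = e^{−0.0312·0.7711} = 0.976229
N(−d₁) = 0.307283,  N(−d₂) = 0.472362
Put price V = K·e^{−rT}·N(−d₂) − S·N(−d₁) = 86.517867 − 63.736738 = 22.781129
Δ = −N(−d₁) = -0.307283

price = 22.781129
Δ = -0.307283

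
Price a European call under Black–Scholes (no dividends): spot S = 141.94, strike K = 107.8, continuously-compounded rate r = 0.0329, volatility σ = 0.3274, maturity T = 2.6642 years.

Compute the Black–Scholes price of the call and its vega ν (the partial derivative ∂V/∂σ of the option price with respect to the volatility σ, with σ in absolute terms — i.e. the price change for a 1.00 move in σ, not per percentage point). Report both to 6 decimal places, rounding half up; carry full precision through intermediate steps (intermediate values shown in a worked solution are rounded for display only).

σ√T = 0.3274·√2.6642 = 0.534395
d₁ = (ln(S/K) + (r+σ²/2)T) / (σ√T) = (ln(141.94/107.8) + (0.0329+0.3274²/2)·2.6642) / 0.534395 = (0.275127 + 0.230441) / 0.534395 = 0.946057
d₂ = d₁ − σ√T = 0.946057 − 0.534395 = 0.411662
e^{−rT} = e^{−0.0329·2.6642} = 0.916079
N(d₁) = 0.827940,  N(d₂) = 0.659707
Call price V = S·N(d₁) − K·e^{−rT}·N(d₂) = 117.517837 − 65.148240 = 52.369597
φ(d₁) = (1/√(2π))·e^{−d₁²/2} = 0.255011
ν = S·φ(d₁)·√T = 59.080795

price = 52.369597
ν = 59.080795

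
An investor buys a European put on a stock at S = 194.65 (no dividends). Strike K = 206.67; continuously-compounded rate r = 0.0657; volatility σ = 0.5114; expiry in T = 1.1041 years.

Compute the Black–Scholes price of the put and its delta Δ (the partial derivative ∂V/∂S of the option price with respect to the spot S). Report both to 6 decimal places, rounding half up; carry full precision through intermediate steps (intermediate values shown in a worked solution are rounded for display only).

price = 39.763585
Δ = -0.385081

σ√T = 0.5114·√1.1041 = 0.537359
d₁ = (ln(S/K) + (r+σ²/2)T) / (σ√T) = (ln(194.65/206.67) + (0.0657+0.5114²/2)·1.1041) / 0.537359 = (-0.059920 + 0.216917) / 0.537359 = 0.292163
d₂ = d₁ − σ√T = 0.292163 − 0.537359 = -0.245196
e^{−rT} = e^{−0.0657·1.1041} = 0.930029
N(−d₁) = 0.385081,  N(−d₂) = 0.596848
Put price V = K·e^{−rT}·N(−d₂) − S·N(−d₁) = 114.719577 − 74.955992 = 39.763585
Δ = −N(−d₁) = -0.385081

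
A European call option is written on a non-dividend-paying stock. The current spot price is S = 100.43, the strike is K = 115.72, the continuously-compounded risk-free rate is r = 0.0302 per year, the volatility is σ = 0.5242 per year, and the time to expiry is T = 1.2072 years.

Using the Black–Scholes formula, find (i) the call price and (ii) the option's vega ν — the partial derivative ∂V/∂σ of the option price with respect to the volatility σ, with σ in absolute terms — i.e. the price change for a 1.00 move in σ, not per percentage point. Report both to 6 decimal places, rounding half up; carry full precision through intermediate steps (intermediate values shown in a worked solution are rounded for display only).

price = 18.839236
ν = 43.778285

σ√T = 0.5242·√1.2072 = 0.575952
d₁ = (ln(S/K) + (r+σ²/2)T) / (σ√T) = (ln(100.43/115.72) + (0.0302+0.5242²/2)·1.2072) / 0.575952 = (-0.141713 + 0.202318) / 0.575952 = 0.105227
d₂ = d₁ − σ√T = 0.105227 − 0.575952 = -0.470726
e^{−rT} = e^{−0.0302·1.2072} = 0.964199
N(d₁) = 0.541902,  N(d₂) = 0.318918
Call price V = S·N(d₁) − K·e^{−rT}·N(d₂) = 54.423219 − 35.583984 = 18.839236
φ(d₁) = (1/√(2π))·e^{−d₁²/2} = 0.396740
ν = S·φ(d₁)·√T = 43.778285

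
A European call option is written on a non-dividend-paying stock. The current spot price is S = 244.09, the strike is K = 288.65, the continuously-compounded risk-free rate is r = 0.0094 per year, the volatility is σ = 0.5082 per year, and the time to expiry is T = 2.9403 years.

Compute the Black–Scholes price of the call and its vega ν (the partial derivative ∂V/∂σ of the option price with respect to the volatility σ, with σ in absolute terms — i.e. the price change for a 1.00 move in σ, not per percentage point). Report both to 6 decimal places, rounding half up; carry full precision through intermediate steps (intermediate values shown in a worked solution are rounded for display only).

price = 71.150265
ν = 160.780246

σ√T = 0.5082·√2.9403 = 0.871426
d₁ = (ln(S/K) + (r+σ²/2)T) / (σ√T) = (ln(244.09/288.65) + (0.0094+0.5082²/2)·2.9403) / 0.871426 = (-0.167678 + 0.407330) / 0.871426 = 0.275012
d₂ = d₁ − σ√T = 0.275012 − 0.871426 = -0.596414
e^{−rT} = e^{−0.0094·2.9403} = 0.972740
N(d₁) = 0.608346,  N(d₂) = 0.275449
Call price V = S·N(d₁) − K·e^{−rT}·N(d₂) = 148.491289 − 77.341024 = 71.150265
φ(d₁) = (1/√(2π))·e^{−d₁²/2} = 0.384138
ν = S·φ(d₁)·√T = 160.780246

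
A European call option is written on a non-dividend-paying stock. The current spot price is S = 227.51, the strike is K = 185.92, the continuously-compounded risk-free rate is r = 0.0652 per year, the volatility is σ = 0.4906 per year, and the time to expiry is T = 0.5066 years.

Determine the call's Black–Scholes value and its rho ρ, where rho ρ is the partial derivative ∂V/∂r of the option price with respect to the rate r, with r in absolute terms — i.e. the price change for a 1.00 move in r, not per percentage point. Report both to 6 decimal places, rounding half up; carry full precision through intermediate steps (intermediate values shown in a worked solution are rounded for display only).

price = 58.108709
ρ = 62.950811

σ√T = 0.4906·√0.5066 = 0.349189
d₁ = (ln(S/K) + (r+σ²/2)T) / (σ√T) = (ln(227.51/185.92) + (0.0652+0.4906²/2)·0.5066) / 0.349189 = (0.201878 + 0.093997) / 0.349189 = 0.847320
d₂ = d₁ − σ√T = 0.847320 − 0.349189 = 0.498131
e^{−rT} = e^{−0.0652·0.5066} = 0.967509
N(d₁) = 0.801591,  N(d₂) = 0.690804
Call price V = S·N(d₁) − K·e^{−rT}·N(d₂) = 182.370082 − 124.261373 = 58.108709
ρ = K·T·e^{−rT}·N(d₂) = 62.950811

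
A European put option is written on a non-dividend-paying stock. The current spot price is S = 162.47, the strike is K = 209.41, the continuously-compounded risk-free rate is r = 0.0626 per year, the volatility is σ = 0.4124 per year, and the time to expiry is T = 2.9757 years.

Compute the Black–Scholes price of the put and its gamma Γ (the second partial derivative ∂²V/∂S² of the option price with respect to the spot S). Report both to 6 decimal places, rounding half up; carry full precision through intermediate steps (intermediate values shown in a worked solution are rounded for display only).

σ√T = 0.4124·√2.9757 = 0.711399
d₁ = (ln(S/K) + (r+σ²/2)T) / (σ√T) = (ln(162.47/209.41) + (0.0626+0.4124²/2)·2.9757) / 0.711399 = (-0.253801 + 0.439323) / 0.711399 = 0.260785
d₂ = d₁ − σ√T = 0.260785 − 0.711399 = -0.450614
e^{−rT} = e^{−0.0626·2.9757} = 0.830042
N(−d₁) = 0.397129,  N(−d₂) = 0.673866
Put price V = K·e^{−rT}·N(−d₂) − S·N(−d₁) = 117.130796 − 64.521556 = 52.609240
φ(d₁) = (1/√(2π))·e^{−d₁²/2} = 0.385605
Γ = φ(d₁) / (S·σ·√T) = 0.003336

price = 52.609240
Γ = 0.003336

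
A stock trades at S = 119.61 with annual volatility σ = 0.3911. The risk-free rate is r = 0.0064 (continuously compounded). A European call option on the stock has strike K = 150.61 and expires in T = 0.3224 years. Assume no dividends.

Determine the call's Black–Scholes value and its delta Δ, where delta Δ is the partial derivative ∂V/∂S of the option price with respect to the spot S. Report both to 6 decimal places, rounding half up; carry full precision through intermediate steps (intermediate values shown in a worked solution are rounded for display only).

σ√T = 0.3911·√0.3224 = 0.222068
d₁ = (ln(S/K) + (r+σ²/2)T) / (σ√T) = (ln(119.61/150.61) + (0.0064+0.3911²/2)·0.3224) / 0.222068 = (-0.230457 + 0.026720) / 0.222068 = -0.917454
d₂ = d₁ − σ√T = -0.917454 − 0.222068 = -1.139522
e^{−rT} = e^{−0.0064·0.3224} = 0.997939
N(d₁) = 0.179452,  N(d₂) = 0.127243
Call price V = S·N(d₁) − K·e^{−rT}·N(d₂) = 21.464300 − 19.124538 = 2.339762
Δ = N(d₁) = 0.179452

price = 2.339762
Δ = 0.179452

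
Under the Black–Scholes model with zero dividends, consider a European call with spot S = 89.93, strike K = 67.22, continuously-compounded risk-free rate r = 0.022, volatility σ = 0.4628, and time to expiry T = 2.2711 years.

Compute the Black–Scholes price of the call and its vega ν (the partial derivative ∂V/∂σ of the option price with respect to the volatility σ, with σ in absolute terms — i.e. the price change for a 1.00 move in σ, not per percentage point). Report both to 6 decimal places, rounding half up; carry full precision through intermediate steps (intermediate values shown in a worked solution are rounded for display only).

price = 36.307008
ν = 38.067729

σ√T = 0.4628·√2.2711 = 0.697447
d₁ = (ln(S/K) + (r+σ²/2)T) / (σ√T) = (ln(89.93/67.22) + (0.022+0.4628²/2)·2.2711) / 0.697447 = (0.291061 + 0.293181) / 0.697447 = 0.837685
d₂ = d₁ − σ√T = 0.837685 − 0.697447 = 0.140238
e^{−rT} = e^{−0.022·2.2711} = 0.951263
N(d₁) = 0.798896,  N(d₂) = 0.555764
Call price V = S·N(d₁) − K·e^{−rT}·N(d₂) = 71.844740 − 35.537732 = 36.307008
φ(d₁) = (1/√(2π))·e^{−d₁²/2} = 0.280889
ν = S·φ(d₁)·√T = 38.067729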